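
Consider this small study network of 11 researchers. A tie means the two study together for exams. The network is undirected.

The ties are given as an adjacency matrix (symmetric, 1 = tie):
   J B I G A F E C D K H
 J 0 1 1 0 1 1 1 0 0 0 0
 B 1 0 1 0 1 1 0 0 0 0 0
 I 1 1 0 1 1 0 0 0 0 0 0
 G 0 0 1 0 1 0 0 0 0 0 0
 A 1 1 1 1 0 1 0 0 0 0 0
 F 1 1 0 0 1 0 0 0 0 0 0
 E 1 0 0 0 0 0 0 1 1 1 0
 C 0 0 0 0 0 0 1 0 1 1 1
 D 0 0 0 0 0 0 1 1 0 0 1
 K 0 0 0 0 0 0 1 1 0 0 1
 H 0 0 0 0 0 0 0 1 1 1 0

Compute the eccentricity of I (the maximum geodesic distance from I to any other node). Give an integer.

4

Distances from I: A:1, B:1, C:3, D:3, E:2, F:2, G:1, H:4, J:1, K:3.
The largest is 4 (to H), so the eccentricity of I is 4.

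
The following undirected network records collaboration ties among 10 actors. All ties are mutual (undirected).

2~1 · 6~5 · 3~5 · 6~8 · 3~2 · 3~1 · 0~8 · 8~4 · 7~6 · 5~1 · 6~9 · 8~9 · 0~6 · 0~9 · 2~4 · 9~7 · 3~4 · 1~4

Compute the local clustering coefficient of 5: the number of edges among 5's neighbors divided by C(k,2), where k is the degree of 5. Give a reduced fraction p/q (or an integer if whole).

5's neighbors: 1, 3, and 6 (k = 3).
Possible neighbor pairs: C(3,2) = 3. Edges among them: 1–3 → e = 1.
Clustering(5) = 1/3.

1/3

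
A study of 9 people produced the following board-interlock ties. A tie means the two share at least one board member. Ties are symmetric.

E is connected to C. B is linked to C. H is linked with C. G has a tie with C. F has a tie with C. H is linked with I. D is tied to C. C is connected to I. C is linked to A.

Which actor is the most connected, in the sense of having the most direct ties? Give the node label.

C

Degrees — A:1, B:1, C:8, D:1, E:1, F:1, G:1, H:2, I:2.
The maximum is 8, attained only by C.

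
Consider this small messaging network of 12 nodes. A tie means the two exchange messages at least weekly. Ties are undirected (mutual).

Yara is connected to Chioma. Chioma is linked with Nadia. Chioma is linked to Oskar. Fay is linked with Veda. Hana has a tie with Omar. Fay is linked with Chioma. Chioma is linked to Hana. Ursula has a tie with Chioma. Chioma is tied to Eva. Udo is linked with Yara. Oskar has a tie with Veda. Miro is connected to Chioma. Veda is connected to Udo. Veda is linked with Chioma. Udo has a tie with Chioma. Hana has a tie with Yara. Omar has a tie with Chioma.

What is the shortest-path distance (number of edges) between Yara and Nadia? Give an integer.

One shortest route is Yara – Chioma – Nadia, which uses 2 edges, and Yara and Nadia are not directly tied, so nothing shorter exists. So d(Yara,Nadia) = 2.

2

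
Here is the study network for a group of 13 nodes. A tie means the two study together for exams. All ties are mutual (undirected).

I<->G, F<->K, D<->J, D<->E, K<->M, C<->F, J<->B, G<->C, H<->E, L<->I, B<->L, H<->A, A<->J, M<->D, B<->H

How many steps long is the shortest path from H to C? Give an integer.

One shortest route is H – B – L – I – G – C, which uses 5 edges, and at distance 4 from H we only reach {G, K}, which does not include C. So d(H,C) = 5.

5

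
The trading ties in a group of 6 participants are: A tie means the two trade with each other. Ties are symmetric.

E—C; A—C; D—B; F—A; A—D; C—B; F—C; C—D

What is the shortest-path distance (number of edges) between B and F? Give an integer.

One shortest route is B – C – F, which uses 2 edges, and B and F are not directly tied, so nothing shorter exists. So d(B,F) = 2.

2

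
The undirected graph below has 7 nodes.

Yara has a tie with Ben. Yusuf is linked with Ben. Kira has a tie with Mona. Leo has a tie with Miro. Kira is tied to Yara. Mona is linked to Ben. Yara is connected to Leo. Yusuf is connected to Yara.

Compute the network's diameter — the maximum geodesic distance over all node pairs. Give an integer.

4

Eccentricity of each node (its greatest distance to any other): Ben:3, Kira:3, Leo:3, Miro:4, Mona:4, Yara:2, Yusuf:3.
The maximum eccentricity is 4, realized for instance by the pair Mona–Miro via Mona – Ben – Yara – Leo – Miro. So the diameter is 4.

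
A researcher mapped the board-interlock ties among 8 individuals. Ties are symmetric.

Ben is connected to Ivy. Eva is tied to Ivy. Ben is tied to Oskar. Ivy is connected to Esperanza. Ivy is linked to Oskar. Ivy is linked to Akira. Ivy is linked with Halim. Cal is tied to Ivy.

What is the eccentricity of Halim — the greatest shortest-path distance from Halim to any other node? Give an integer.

2

Distances from Halim: Akira:2, Ben:2, Cal:2, Esperanza:2, Eva:2, Ivy:1, Oskar:2.
The largest is 2 (to Eva, Esperanza, Akira, Ben, Cal, and Oskar), so the eccentricity of Halim is 2.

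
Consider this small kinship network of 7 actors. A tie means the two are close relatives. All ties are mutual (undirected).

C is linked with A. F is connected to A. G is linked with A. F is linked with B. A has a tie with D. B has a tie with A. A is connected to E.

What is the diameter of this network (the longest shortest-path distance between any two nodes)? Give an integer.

2

Eccentricity of each node (its greatest distance to any other): A:1, B:2, C:2, D:2, E:2, F:2, G:2.
The maximum eccentricity is 2, realized for instance by the pair F–C via F – A – C. So the diameter is 2.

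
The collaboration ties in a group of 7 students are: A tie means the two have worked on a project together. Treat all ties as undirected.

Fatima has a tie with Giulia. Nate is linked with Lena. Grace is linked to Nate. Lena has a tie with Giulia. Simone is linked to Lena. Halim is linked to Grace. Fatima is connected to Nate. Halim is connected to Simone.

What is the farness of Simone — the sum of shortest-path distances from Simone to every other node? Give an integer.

11

Distances from Simone: Fatima:3, Giulia:2, Grace:2, Halim:1, Lena:1, Nate:2.
Sum = 3 + 2 + 2 + 1 + 1 + 2 = 11.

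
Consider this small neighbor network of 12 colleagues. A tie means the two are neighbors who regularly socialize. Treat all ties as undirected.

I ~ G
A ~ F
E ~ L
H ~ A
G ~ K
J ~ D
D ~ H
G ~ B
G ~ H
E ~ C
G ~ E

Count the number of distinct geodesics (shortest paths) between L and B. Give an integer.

1

The shortest distance is 3, and the only length-3 path is L–E–G–B. So there is exactly 1 shortest path.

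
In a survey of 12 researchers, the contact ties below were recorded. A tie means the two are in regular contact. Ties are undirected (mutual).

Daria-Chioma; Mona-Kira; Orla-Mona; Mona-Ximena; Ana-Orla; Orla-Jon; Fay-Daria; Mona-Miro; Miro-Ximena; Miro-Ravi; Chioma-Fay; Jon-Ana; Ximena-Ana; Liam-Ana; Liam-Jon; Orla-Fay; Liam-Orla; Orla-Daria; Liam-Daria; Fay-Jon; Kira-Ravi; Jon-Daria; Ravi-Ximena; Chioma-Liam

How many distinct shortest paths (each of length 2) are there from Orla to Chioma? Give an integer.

3

The shortest distance is 2. The length-2 paths are: Orla–Fay–Chioma; Orla–Liam–Chioma; Orla–Daria–Chioma.
That gives 3 distinct shortest paths.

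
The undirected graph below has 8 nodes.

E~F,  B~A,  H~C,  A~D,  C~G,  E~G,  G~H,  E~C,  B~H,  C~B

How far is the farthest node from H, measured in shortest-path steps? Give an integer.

Distances from H: A:2, B:1, C:1, D:3, E:2, F:3, G:1.
The largest is 3 (to F and D), so the eccentricity of H is 3.

3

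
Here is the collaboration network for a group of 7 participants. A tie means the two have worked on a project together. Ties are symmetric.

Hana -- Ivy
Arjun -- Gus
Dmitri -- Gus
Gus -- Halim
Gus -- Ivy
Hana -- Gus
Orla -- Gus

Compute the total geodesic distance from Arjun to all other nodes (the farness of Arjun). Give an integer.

Distances from Arjun: Dmitri:2, Gus:1, Halim:2, Hana:2, Ivy:2, Orla:2.
Sum = 2 + 1 + 2 + 2 + 2 + 2 = 11.

11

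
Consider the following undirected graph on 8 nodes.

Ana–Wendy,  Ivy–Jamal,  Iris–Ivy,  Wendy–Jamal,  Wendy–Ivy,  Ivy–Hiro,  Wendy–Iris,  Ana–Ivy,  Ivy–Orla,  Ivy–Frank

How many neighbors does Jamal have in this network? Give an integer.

2

Jamal is directly tied to Ivy and Wendy. That is 2 neighbors, so the degree of Jamal is 2.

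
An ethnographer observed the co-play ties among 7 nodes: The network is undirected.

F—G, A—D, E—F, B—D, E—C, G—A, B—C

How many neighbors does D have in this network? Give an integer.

2

D is directly tied to A and B. That is 2 neighbors, so the degree of D is 2.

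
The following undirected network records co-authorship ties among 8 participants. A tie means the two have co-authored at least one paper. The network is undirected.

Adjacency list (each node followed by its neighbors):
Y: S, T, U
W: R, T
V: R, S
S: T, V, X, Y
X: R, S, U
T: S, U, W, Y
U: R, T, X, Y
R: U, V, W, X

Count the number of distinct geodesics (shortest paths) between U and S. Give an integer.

3

The shortest distance is 2. The length-2 paths are: U–X–S; U–Y–S; U–T–S.
That gives 3 distinct shortest paths.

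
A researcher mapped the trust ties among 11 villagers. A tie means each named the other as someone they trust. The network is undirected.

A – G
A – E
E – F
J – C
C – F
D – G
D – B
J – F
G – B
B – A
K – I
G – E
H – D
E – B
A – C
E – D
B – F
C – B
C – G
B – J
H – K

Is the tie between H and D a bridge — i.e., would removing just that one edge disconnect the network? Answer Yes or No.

Yes

Without the H–D edge there is no alternate route between H and D, so the network disconnects. It is a bridge.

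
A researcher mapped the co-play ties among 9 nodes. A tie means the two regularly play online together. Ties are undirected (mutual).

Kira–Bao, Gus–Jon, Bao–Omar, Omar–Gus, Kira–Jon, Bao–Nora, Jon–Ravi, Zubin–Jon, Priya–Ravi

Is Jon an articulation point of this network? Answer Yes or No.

Yes

Removing Jon leaves {Bao, Gus, Kira, Nora, and Omar} with no path to {Priya and Ravi}, so the network splits into 3 components. Jon is a cut vertex.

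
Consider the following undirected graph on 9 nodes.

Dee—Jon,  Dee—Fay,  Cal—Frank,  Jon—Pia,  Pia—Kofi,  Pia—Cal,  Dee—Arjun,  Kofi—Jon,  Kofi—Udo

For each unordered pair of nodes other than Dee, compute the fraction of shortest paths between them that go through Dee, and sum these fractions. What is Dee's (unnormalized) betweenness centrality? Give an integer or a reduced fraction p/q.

Pairs whose geodesics pass through Dee — Pia–Arjun: 1; Pia–Fay: 1; Jon–Arjun: 1; Jon–Fay: 1; Udo–Arjun: 1; Udo–Fay: 1; Frank–Arjun: 1; Frank–Fay: 1; Arjun–Cal: 1; Arjun–Fay: 1; Arjun–Kofi: 1; Cal–Fay: 1; Fay–Kofi: 1.
All other pairs contribute 0.
Summing the contributions gives betweenness(Dee) = 13.

13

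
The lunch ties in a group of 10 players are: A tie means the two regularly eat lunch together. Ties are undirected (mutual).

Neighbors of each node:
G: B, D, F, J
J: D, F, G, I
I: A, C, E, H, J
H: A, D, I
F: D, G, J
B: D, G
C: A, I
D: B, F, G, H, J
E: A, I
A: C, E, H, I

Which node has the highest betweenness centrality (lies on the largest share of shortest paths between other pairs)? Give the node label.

I

Unnormalized betweenness of each node: A:8/3, B:0, C:0, D:26/3, E:0, F:0, G:11/6, H:37/6, I:77/6, J:59/6.
I has the largest value, 77/6, making it the main broker — the node through which the most shortest paths run.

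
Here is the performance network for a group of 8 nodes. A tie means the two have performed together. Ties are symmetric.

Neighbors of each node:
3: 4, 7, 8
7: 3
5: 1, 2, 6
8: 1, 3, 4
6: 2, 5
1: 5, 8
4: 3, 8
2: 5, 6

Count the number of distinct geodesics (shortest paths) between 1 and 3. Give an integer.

1

The shortest distance is 2, and the only length-2 path is 1–8–3. So there is exactly 1 shortest path.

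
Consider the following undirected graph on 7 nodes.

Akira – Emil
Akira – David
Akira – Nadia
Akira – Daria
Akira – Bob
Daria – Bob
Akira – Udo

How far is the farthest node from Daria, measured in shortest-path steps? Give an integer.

2

Distances from Daria: Akira:1, Bob:1, David:2, Emil:2, Nadia:2, Udo:2.
The largest is 2 (to Emil, David, Nadia, and Udo), so the eccentricity of Daria is 2.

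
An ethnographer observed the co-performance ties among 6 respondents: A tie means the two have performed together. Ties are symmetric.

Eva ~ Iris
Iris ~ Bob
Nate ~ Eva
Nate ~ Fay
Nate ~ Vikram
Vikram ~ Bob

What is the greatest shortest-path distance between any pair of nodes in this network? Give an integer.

Eccentricity of each node (its greatest distance to any other): Bob:3, Eva:2, Fay:3, Iris:3, Nate:2, Vikram:2.
The maximum eccentricity is 3, realized for instance by the pair Bob–Fay via Bob – Vikram – Nate – Fay. So the diameter is 3.

3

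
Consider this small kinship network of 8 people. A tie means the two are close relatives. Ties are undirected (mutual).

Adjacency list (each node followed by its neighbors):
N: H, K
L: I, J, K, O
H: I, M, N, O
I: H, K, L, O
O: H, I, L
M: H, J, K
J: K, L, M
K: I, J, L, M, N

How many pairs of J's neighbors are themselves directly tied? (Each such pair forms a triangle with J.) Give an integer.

2

J's neighbors: K, L, and M.
Neighbor pairs that are themselves tied: J–K–L; J–K–M. Each forms one triangle with J, for 2 in total.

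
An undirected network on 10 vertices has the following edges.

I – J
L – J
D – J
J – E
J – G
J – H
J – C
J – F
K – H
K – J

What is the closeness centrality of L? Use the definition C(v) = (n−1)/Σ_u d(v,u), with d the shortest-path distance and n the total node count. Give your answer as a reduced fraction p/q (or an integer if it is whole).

9/17

Distances from L: C:2, D:2, E:2, F:2, G:2, H:2, I:2, J:1, K:2. Sum = 17.
n = 10, so closeness = 9/17.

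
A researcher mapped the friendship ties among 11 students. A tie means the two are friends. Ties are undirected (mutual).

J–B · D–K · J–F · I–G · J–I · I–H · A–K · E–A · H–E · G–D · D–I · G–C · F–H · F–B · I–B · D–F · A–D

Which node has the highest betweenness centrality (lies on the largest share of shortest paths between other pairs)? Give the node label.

Unnormalized betweenness of each node: A:10/3, B:1/4, C:0, D:191/12, E:4/3, F:35/6, G:9, H:21/4, I:77/6, J:1/4, K:0.
D has the largest value, 191/12, making it the main broker — the node through which the most shortest paths run.

D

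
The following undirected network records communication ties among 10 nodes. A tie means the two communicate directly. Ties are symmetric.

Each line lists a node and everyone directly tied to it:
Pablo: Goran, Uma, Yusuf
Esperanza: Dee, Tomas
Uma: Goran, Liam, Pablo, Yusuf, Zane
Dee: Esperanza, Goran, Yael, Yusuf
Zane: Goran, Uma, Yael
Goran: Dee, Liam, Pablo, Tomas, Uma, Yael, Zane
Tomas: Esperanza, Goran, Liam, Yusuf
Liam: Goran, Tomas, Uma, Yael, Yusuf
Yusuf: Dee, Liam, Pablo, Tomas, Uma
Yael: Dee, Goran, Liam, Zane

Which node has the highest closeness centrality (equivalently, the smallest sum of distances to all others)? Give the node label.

Goran

Farness (sum of distances to all others) for each node — Dee:14, Esperanza:19, Goran:11, Liam:13, Pablo:16, Tomas:14, Uma:14, Yael:14, Yusuf:13, Zane:16.
The smallest farness is 11, for Goran, so Goran has the highest closeness.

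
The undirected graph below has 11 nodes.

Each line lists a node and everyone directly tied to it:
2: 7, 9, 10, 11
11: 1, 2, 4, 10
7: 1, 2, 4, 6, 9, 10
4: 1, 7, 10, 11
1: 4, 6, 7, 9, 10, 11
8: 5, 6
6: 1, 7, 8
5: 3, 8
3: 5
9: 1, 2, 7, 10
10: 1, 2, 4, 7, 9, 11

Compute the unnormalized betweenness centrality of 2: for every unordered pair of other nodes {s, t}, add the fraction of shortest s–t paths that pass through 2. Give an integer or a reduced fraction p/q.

Pairs whose geodesics pass through 2 — 11–9: 1/3; 11–7: 1/4.
All other pairs contribute 0.
Summing the contributions gives betweenness(2) = 7/12.

7/12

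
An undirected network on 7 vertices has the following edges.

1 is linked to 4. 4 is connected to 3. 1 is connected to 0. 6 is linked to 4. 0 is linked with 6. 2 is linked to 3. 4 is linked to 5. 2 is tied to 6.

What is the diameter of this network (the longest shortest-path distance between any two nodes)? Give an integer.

Eccentricity of each node (its greatest distance to any other): 0:3, 1:3, 2:3, 3:3, 4:2, 5:3, 6:2.
The maximum eccentricity is 3, realized for instance by the pair 2–1 via 2 – 3 – 4 – 1. So the diameter is 3.

3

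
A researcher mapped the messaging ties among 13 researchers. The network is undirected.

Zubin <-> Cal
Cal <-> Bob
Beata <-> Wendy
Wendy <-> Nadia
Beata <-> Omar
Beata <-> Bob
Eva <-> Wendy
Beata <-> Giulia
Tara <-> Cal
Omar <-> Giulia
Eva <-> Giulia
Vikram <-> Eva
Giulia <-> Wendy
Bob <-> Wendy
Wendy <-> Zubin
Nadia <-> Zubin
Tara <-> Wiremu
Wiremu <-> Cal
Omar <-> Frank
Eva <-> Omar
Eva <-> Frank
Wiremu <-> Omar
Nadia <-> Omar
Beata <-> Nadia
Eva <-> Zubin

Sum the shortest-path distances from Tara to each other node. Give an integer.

Distances from Tara: Beata:3, Bob:2, Cal:1, Eva:3, Frank:3, Giulia:3, Nadia:3, Omar:2, Vikram:4, Wendy:3, Wiremu:1, Zubin:2.
Sum = 3 + 2 + 1 + 3 + 3 + 3 + 3 + 2 + 4 + 3 + 1 + 2 = 30.

30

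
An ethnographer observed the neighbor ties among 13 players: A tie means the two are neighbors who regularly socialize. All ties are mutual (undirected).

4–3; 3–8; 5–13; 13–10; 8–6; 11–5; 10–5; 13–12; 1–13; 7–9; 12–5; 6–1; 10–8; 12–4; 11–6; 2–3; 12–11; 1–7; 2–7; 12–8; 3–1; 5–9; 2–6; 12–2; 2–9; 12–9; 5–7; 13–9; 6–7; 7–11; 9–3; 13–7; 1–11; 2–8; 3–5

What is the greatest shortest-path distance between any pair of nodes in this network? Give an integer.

Eccentricity of each node (its greatest distance to any other): 1:2, 2:2, 3:2, 4:3, 5:2, 6:3, 7:3, 8:2, 9:2, 10:3, 11:2, 12:2, 13:2.
The maximum eccentricity is 3, realized for instance by the pair 6–4 via 6 – 8 – 3 – 4. So the diameter is 3.

3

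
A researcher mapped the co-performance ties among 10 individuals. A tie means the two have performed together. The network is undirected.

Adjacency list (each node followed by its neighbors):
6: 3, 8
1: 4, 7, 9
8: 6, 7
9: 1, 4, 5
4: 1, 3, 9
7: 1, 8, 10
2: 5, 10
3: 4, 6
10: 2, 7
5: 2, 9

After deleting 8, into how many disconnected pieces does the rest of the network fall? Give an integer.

1

8's neighbors (6 and 7) remain reachable from one another through other ties, so the rest of the network stays in one piece.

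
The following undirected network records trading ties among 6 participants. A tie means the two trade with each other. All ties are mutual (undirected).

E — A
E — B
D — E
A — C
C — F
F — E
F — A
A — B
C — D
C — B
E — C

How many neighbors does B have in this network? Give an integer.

B is directly tied to A, C, and E. That is 3 neighbors, so the degree of B is 3.

3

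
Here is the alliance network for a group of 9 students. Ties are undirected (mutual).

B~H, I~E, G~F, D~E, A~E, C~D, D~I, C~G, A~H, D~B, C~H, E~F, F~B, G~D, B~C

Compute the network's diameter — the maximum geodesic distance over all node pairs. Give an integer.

Eccentricity of each node (its greatest distance to any other): A:3, B:2, C:2, D:2, E:2, F:2, G:3, H:3, I:3.
The maximum eccentricity is 3, realized for instance by the pair G–A via G – C – H – A. So the diameter is 3.

3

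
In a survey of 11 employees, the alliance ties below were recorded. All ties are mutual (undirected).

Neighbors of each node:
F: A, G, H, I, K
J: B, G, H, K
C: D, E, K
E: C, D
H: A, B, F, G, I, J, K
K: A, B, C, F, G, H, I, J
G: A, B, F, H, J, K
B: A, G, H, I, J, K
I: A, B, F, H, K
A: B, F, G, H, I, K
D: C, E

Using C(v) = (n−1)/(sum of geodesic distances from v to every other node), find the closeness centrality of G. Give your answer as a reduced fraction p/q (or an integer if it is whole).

Distances from G: A:1, B:1, C:2, D:3, E:3, F:1, H:1, I:2, J:1, K:1. Sum = 16.
n = 11, so closeness = 10/16 = 5/8.

5/8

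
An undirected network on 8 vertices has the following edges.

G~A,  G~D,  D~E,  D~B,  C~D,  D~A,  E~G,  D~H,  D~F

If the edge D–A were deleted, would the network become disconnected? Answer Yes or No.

Even without that edge, D still reaches A via D – G – A, so the network stays connected. Not a bridge.

No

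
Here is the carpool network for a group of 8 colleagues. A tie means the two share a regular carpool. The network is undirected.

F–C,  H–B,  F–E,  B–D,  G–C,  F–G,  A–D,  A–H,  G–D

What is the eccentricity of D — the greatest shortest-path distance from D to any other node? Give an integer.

3

Distances from D: A:1, B:1, C:2, E:3, F:2, G:1, H:2.
The largest is 3 (to E), so the eccentricity of D is 3.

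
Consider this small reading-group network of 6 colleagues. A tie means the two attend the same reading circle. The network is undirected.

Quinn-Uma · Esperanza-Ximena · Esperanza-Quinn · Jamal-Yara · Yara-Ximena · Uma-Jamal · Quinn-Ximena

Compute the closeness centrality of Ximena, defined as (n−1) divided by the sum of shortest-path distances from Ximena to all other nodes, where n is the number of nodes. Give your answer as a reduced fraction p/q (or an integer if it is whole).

5/7

Distances from Ximena: Esperanza:1, Jamal:2, Quinn:1, Uma:2, Yara:1. Sum = 7.
n = 6, so closeness = 5/7.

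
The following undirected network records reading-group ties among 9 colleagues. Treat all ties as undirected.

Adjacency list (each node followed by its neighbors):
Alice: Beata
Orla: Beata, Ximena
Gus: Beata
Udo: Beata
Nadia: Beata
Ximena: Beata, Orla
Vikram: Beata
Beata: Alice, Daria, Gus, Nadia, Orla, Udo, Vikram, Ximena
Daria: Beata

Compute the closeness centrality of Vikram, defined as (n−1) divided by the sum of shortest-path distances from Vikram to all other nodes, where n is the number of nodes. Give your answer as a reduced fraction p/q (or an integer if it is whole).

8/15

Distances from Vikram: Alice:2, Beata:1, Daria:2, Gus:2, Nadia:2, Orla:2, Udo:2, Ximena:2. Sum = 15.
n = 9, so closeness = 8/15.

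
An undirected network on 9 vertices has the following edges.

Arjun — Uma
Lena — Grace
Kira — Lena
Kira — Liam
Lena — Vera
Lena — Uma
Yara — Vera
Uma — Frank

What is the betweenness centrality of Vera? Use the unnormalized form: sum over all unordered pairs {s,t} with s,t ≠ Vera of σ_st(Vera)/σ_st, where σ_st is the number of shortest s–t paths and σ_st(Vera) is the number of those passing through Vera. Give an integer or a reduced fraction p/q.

Pairs whose geodesics pass through Vera — Yara–Grace: 1; Yara–Lena: 1; Yara–Liam: 1; Yara–Uma: 1; Yara–Arjun: 1; Yara–Kira: 1; Yara–Frank: 1.
All other pairs contribute 0.
Summing the contributions gives betweenness(Vera) = 7.

7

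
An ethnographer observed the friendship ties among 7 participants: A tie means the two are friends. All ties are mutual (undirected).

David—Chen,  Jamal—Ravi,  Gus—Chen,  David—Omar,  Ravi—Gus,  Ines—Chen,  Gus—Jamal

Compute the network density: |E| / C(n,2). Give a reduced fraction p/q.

There are 7 edges and 7 nodes, so the maximum possible is C(7,2) = 21.
Density = 7/21 = 1/3.

1/3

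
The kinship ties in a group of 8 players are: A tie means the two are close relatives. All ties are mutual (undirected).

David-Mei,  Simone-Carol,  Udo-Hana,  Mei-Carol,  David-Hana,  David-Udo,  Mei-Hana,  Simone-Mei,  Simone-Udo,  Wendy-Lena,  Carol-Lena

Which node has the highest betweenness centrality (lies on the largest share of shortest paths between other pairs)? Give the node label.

Carol

Unnormalized betweenness of each node: Carol:10, David:1/3, Hana:1/3, Lena:6, Mei:7, Simone:10/3, Udo:1, Wendy:0.
Carol has the largest value, 10, making it the main broker — the node through which the most shortest paths run.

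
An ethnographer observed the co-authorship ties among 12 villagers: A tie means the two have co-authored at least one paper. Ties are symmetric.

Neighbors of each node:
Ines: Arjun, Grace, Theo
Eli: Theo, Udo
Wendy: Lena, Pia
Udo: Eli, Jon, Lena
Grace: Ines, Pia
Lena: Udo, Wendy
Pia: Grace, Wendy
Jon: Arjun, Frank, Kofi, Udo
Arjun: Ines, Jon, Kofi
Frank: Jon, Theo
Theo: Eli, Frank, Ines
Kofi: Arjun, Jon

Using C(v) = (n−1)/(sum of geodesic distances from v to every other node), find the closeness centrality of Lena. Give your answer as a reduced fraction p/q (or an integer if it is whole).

Distances from Lena: Arjun:3, Eli:2, Frank:3, Grace:3, Ines:4, Jon:2, Kofi:3, Pia:2, Theo:3, Udo:1, Wendy:1. Sum = 27.
n = 12, so closeness = 11/27.

11/27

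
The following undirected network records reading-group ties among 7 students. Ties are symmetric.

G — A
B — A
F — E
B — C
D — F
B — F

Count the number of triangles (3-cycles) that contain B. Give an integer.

0

B's neighbors are A, C, and F, but none of them are tied to each other, so no triangle contains B.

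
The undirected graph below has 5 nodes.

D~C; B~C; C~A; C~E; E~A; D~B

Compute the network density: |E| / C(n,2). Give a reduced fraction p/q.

There are 6 edges and 5 nodes, so the maximum possible is C(5,2) = 10.
Density = 6/10 = 3/5.

3/5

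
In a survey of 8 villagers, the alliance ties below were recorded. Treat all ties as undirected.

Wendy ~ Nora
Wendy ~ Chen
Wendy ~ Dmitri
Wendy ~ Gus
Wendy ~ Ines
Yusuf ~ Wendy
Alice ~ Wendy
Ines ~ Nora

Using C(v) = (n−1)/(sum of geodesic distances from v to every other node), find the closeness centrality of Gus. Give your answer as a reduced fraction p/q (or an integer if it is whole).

7/13

Distances from Gus: Alice:2, Chen:2, Dmitri:2, Ines:2, Nora:2, Wendy:1, Yusuf:2. Sum = 13.
n = 8, so closeness = 7/13.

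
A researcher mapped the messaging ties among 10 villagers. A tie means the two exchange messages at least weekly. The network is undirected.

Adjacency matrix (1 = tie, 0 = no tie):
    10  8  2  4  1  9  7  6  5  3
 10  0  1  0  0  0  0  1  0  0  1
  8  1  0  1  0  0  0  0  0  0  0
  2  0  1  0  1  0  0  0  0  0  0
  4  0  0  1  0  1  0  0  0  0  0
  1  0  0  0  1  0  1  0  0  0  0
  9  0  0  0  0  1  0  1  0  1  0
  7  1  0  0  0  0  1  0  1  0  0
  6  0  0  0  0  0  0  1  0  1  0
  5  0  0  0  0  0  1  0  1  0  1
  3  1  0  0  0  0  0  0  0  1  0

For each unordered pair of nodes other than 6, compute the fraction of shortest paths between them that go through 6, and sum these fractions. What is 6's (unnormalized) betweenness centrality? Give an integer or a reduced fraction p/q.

Pairs whose geodesics pass through 6 — 7–5: 1/2.
All other pairs contribute 0.
Summing the contributions gives betweenness(6) = 1/2.

1/2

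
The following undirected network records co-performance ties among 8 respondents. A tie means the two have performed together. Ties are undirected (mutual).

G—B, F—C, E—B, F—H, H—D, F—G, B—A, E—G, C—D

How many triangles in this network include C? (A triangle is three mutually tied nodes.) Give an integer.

C's neighbors are D and F, but none of them are tied to each other, so no triangle contains C.

0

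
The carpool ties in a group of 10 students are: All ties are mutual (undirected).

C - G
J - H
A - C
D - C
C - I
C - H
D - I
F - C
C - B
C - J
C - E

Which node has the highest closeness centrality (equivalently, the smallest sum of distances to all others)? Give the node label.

Farness (sum of distances to all others) for each node — A:17, B:17, C:9, D:16, E:17, F:17, G:17, H:16, I:16, J:16.
The smallest farness is 9, for C, so C has the highest closeness.

C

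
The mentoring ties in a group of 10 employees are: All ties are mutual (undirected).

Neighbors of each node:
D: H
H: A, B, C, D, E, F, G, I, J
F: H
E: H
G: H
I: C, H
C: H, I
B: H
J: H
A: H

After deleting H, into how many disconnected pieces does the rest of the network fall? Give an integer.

8

Without H, the remaining ties split the others into: {G}; {J}; {C, I}; {F}; {E}; {B}; {A}; {D}.
That's 8 separate components.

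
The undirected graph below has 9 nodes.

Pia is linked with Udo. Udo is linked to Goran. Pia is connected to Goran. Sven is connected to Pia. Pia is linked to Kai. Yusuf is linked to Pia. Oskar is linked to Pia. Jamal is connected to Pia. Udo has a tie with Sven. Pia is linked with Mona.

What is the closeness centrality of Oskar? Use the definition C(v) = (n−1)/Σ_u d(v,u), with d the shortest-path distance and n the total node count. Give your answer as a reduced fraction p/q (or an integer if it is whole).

8/15

Distances from Oskar: Goran:2, Jamal:2, Kai:2, Mona:2, Pia:1, Sven:2, Udo:2, Yusuf:2. Sum = 15.
n = 9, so closeness = 8/15.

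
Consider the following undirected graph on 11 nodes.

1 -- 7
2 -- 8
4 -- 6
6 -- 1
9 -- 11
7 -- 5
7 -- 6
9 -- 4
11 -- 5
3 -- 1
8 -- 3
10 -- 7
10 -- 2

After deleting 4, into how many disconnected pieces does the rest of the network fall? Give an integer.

4's neighbors (6 and 9) remain reachable from one another through other ties, so the rest of the network stays in one piece.

1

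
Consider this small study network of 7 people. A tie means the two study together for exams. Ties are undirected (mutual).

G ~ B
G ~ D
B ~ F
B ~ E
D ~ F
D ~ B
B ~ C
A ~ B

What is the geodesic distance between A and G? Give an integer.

2

One shortest route is A – B – G, which uses 2 edges, and A and G are not directly tied, so nothing shorter exists. So d(A,G) = 2.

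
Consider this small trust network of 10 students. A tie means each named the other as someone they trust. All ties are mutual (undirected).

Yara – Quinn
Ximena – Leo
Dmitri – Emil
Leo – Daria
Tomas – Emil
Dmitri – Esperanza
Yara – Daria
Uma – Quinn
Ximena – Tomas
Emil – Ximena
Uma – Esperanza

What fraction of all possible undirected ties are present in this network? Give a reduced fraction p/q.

11/45

There are 11 edges and 10 nodes, so the maximum possible is C(10,2) = 45.
Density = 11/45.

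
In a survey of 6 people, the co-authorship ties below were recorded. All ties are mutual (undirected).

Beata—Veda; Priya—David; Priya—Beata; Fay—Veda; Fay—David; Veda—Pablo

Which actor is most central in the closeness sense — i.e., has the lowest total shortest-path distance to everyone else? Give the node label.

Veda

Farness (sum of distances to all others) for each node — Beata:8, David:9, Fay:8, Pablo:11, Priya:9, Veda:7.
The smallest farness is 7, for Veda, so Veda has the highest closeness.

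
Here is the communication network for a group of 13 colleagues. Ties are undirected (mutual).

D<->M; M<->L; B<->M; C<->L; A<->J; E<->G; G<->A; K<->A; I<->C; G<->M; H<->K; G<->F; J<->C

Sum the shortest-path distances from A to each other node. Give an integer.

25

Distances from A: B:3, C:2, D:3, E:2, F:2, G:1, H:2, I:3, J:1, K:1, L:3, M:2.
Sum = 3 + 2 + 3 + 2 + 2 + 1 + 2 + 3 + 1 + 1 + 3 + 2 = 25.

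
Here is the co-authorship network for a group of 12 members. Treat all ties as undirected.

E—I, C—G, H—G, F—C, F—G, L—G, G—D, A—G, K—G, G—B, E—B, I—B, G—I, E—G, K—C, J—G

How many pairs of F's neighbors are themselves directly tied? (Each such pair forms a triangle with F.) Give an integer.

1

F's neighbors: C and G.
Neighbor pairs that are themselves tied: F–C–G. Each forms one triangle with F, for 1 in total.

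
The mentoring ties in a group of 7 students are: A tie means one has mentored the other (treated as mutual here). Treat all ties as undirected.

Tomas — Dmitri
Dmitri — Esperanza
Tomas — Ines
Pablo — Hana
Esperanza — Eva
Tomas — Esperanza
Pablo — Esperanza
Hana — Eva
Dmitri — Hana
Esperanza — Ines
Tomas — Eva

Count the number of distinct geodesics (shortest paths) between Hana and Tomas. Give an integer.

2

The shortest distance is 2. The length-2 paths are: Hana–Dmitri–Tomas; Hana–Eva–Tomas.
That gives 2 distinct shortest paths.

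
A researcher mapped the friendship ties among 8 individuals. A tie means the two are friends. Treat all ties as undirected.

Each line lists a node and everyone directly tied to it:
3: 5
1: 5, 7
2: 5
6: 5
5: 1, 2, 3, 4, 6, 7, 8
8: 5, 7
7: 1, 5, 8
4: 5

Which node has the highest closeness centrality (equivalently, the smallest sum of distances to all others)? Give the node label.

5

Farness (sum of distances to all others) for each node — 1:12, 2:13, 3:13, 4:13, 5:7, 6:13, 7:11, 8:12.
The smallest farness is 7, for 5, so 5 has the highest closeness.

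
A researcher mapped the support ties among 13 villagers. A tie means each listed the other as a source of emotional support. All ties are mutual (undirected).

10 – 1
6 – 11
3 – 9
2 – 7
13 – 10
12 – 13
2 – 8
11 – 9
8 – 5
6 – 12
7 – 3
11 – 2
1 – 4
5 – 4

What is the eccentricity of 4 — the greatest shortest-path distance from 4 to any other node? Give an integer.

5

Distances from 4: 1:1, 2:3, 3:5, 5:1, 6:5, 7:4, 8:2, 9:5, 10:2, 11:4, 12:4, 13:3.
The largest is 5 (to 3, 6, and 9), so the eccentricity of 4 is 5.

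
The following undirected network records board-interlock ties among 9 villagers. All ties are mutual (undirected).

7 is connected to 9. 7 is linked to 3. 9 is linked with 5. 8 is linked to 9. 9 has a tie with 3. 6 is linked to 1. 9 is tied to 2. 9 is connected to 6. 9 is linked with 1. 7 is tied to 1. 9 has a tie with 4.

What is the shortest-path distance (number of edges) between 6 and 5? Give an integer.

One shortest route is 6 – 9 – 5, which uses 2 edges, and 6 and 5 are not directly tied, so nothing shorter exists. So d(6,5) = 2.

2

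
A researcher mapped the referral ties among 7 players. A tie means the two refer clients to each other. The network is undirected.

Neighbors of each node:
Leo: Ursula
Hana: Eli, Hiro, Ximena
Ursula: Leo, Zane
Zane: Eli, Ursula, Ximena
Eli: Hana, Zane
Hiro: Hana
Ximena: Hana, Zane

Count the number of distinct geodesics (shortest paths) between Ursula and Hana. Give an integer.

2

The shortest distance is 3. The length-3 paths are: Ursula–Zane–Eli–Hana; Ursula–Zane–Ximena–Hana.
That gives 2 distinct shortest paths.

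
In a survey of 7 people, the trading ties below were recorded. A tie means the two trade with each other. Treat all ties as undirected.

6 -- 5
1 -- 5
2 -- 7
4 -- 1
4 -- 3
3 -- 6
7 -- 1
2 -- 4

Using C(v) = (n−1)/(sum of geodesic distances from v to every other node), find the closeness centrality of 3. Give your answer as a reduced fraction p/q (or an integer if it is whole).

6/11

Distances from 3: 1:2, 2:2, 4:1, 5:2, 6:1, 7:3. Sum = 11.
n = 7, so closeness = 6/11.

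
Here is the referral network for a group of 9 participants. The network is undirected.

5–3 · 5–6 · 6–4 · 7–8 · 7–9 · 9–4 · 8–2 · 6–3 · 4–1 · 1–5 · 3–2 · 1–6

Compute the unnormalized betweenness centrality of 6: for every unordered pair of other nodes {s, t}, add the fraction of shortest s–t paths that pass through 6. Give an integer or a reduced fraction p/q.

17/3

Pairs whose geodesics pass through 6 — 3–9: 1; 3–4: 1; 3–1: 1/2; 2–4: 1; 2–1: 1/2; 8–1: 1/3; 7–5: 1/3; 9–5: 1/2; 4–5: 1/2.
All other pairs contribute 0.
Summing the contributions gives betweenness(6) = 17/3.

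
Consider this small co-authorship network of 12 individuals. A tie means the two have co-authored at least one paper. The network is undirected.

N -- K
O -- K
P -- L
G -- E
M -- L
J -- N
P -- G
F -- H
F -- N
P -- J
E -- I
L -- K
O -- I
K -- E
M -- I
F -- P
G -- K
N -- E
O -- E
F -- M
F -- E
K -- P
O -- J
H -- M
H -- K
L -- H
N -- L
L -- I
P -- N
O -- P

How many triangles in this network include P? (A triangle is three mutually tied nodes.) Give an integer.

8

P's neighbors: F, G, J, K, L, N, and O.
Neighbor pairs that are themselves tied: P–F–N; P–G–K; P–J–N; P–J–O; P–K–L; P–K–N; P–K–O; P–L–N. Each forms one triangle with P, for 8 in total.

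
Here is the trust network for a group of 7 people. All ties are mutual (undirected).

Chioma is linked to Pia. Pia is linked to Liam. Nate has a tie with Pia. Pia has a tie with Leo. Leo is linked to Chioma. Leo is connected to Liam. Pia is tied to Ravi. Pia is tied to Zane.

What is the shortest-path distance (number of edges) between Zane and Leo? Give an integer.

One shortest route is Zane – Pia – Leo, which uses 2 edges, and Zane and Leo are not directly tied, so nothing shorter exists. So d(Zane,Leo) = 2.

2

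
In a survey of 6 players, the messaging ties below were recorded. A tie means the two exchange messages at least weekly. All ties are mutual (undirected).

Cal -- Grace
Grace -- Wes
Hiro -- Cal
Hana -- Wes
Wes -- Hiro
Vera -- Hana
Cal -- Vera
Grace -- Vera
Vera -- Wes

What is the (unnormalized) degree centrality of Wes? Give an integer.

Wes is directly tied to Grace, Hana, Hiro, and Vera. That is 4 neighbors, so the degree of Wes is 4.

4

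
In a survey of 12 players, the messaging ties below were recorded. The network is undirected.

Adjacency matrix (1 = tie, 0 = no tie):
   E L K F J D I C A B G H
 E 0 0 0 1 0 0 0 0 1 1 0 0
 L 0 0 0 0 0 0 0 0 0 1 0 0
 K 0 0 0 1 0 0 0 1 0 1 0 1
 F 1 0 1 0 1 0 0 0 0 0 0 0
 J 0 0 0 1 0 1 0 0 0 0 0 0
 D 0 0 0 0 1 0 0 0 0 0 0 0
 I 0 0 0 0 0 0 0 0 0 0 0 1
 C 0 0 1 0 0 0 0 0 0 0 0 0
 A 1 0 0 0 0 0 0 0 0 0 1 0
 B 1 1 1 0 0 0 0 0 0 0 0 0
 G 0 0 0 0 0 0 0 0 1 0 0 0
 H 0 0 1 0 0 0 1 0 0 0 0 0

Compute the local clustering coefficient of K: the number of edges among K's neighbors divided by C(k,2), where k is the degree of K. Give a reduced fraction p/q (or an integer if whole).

0

K's neighbors: B, C, F, and H (k = 4).
Possible neighbor pairs: C(4,2) = 6. Edges among them: none → e = 0.
Clustering(K) = 0/6 = 0.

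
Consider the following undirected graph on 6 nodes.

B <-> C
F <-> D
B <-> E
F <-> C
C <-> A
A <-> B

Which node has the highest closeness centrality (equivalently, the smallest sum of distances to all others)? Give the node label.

C

Farness (sum of distances to all others) for each node — A:9, B:8, C:7, D:13, E:12, F:9.
The smallest farness is 7, for C, so C has the highest closeness.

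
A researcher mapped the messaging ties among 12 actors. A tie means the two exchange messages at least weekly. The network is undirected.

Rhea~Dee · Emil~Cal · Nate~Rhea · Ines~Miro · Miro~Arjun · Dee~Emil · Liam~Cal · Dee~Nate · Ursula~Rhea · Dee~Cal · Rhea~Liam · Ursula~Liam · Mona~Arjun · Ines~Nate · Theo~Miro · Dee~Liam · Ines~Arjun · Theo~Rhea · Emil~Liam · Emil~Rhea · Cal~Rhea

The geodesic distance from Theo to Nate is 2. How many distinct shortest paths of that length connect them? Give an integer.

The shortest distance is 2, and the only length-2 path is Theo–Rhea–Nate. So there is exactly 1 shortest path.

1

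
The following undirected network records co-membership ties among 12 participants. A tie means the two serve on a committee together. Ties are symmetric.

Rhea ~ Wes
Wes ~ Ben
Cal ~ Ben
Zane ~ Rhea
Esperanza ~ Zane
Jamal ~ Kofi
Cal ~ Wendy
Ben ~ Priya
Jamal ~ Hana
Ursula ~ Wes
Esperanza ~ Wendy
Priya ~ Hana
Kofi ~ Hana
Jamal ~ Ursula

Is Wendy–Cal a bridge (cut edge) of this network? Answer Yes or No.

Even without that edge, Wendy still reaches Cal via Wendy – Esperanza – Zane – Rhea – Wes – Ben – Cal, so the network stays connected. Not a bridge.

No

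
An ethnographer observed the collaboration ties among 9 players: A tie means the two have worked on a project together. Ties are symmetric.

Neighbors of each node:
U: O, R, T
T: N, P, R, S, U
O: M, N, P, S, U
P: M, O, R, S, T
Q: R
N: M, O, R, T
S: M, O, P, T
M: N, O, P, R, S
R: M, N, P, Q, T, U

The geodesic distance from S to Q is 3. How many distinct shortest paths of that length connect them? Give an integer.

The shortest distance is 3. The length-3 paths are: S–T–R–Q; S–P–R–Q; S–M–R–Q.
That gives 3 distinct shortest paths.

3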